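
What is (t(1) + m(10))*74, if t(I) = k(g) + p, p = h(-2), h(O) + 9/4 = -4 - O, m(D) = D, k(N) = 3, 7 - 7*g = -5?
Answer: 1295/2 ≈ 647.50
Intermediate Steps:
g = 12/7 (g = 1 - ⅐*(-5) = 1 + 5/7 = 12/7 ≈ 1.7143)
h(O) = -25/4 - O (h(O) = -9/4 + (-4 - O) = -25/4 - O)
p = -17/4 (p = -25/4 - 1*(-2) = -25/4 + 2 = -17/4 ≈ -4.2500)
t(I) = -5/4 (t(I) = 3 - 17/4 = -5/4)
(t(1) + m(10))*74 = (-5/4 + 10)*74 = (35/4)*74 = 1295/2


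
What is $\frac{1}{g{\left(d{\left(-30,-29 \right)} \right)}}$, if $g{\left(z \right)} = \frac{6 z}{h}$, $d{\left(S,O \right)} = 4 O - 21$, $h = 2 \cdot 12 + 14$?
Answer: $- \frac{19}{411} \approx -0.046229$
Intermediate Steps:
$h = 38$ ($h = 24 + 14 = 38$)
$d{\left(S,O \right)} = -21 + 4 O$
$g{\left(z \right)} = \frac{3 z}{19}$ ($g{\left(z \right)} = \frac{6 z}{38} = 6 z \frac{1}{38} = \frac{3 z}{19}$)
$\frac{1}{g{\left(d{\left(-30,-29 \right)} \right)}} = \frac{1}{\frac{3}{19} \left(-21 + 4 \left(-29\right)\right)} = \frac{1}{\frac{3}{19} \left(-21 - 116\right)} = \frac{1}{\frac{3}{19} \left(-137\right)} = \frac{1}{- \frac{411}{19}} = - \frac{19}{411}$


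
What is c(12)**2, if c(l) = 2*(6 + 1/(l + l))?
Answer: 21025/144 ≈ 146.01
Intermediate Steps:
c(l) = 12 + 1/l (c(l) = 2*(6 + 1/(2*l)) = 12 + 1/l)
c(12)**2 = (12 + 1/12)**2 = (145/12)**2 = 21025/144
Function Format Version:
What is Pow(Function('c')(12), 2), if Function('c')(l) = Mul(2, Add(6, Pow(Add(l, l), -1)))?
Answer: Rational(21025, 144) ≈ 146.01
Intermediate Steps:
Function('c')(l) = Add(12, Pow(l, -1)) (Function('c')(l) = Mul(2, Add(6, Pow(Mul(2, l), -1))) = Mul(2, Add(6, Mul(Rational(1, 2), Pow(l, -1)))) = Add(12, Pow(l, -1)))
Pow(Function('c')(12), 2) = Pow(Add(12, Pow(12, -1)), 2) = Pow(Add(12, Rational(1, 12)), 2) = Pow(Rational(145, 12), 2) = Rational(21025, 144)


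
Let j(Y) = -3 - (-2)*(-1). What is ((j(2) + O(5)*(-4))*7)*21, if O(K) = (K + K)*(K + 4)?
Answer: -53655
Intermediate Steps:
j(Y) = -5 (j(Y) = -3 - 1*2 = -3 - 2 = -5)
O(K) = 2*K*(4 + K) (O(K) = (2*K)*(4 + K) = 2*K*(4 + K))
((j(2) + O(5)*(-4))*7)*21 = ((-5 + (2*5*(4 + 5))*(-4))*7)*21 = ((-5 + (2*5*9)*(-4))*7)*21 = ((-5 + 90*(-4))*7)*21 = ((-5 - 360)*7)*21 = -365*7*21 = -2555*21 = -53655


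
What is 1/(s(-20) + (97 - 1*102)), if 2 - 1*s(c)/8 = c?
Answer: 1/171 ≈ 0.0058480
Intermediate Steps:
s(c) = 16 - 8*c
1/(s(-20) + (97 - 1*102)) = 1/((16 - 8*(-20)) + (97 - 1*102)) = 1/((16 + 160) + (97 - 102)) = 1/(176 - 5) = 1/171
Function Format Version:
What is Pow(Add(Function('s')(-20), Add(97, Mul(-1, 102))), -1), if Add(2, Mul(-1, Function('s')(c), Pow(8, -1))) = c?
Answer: Rational(1, 171) ≈ 0.0058480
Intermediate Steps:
Function('s')(c) = Add(16, Mul(-8, c))
Pow(Add(Function('s')(-20), Add(97, Mul(-1, 102))), -1) = Pow(Add(Add(16, Mul(-8, -20)), Add(97, Mul(-1, 102))), -1) = Pow(Add(Add(16, 160), Add(97, -102)), -1) = Pow(Add(176, -5), -1) = Pow(171, -1) = Rational(1, 171)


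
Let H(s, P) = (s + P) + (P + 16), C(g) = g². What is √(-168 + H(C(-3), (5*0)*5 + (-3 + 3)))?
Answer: I*√143 ≈ 11.958*I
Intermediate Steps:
H(s, P) = 16 + s + 2*P (H(s, P) = (P + s) + (16 + P) = 16 + s + 2*P)
√(-168 + H(C(-3), (5*0)*5 + (-3 + 3))) = √(-168 + (16 + (-3)² + 2*((5*0)*5 + (-3 + 3)))) = √(-168 + (16 + 9 + 2*(0*5 + 0))) = √(-168 + (16 + 9 + 2*(0 + 0))) = √(-168 + (16 + 9 + 2*0)) = √(-168 + (16 + 9 + 0)) = √(-168 + 25) = √(-143) = I*√143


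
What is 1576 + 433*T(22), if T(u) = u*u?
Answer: 211148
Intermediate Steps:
T(u) = u²
1576 + 433*T(22) = 1576 + 433*22² = 1576 + 433*484 = 1576 + 209572 = 211148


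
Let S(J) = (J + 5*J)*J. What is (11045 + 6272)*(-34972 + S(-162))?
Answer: 2121193964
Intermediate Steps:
S(J) = 6*J**2 (S(J) = (6*J)*J = 6*J**2)
(11045 + 6272)*(-34972 + S(-162)) = (11045 + 6272)*(-34972 + 6*(-162)**2) = 17317*(-34972 + 6*26244) = 17317*(-34972 + 157464) = 17317*122492 = 2121193964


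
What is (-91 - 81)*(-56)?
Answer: 9632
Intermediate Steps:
(-91 - 81)*(-56) = -172*(-56) = 9632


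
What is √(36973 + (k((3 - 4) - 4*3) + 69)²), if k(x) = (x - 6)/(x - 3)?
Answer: √10726217/16 ≈ 204.69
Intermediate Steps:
k(x) = (-6 + x)/(-3 + x)
√(36973 + (k((3 - 4) - 4*3) + 69)²) = √(36973 + ((-6 + ((3 - 4) - 4*3))/(-3 + ((3 - 4) - 4*3)) + 69)²) = √(36973 + ((-6 + (-1 - 12))/(-3 + (-1 - 12)) + 69)²) = √(36973 + ((-6 - 13)/(-3 - 13) + 69)²) = √(36973 + (-19/(-16) + 69)²) = √(36973 + (-1/16*(-19) + 69)²) = √(36973 + (19/16 + 69)²) = √(36973 + (1123/16)²) = √(36973 + 1261129/256) = √(10726217/256) = √10726217/16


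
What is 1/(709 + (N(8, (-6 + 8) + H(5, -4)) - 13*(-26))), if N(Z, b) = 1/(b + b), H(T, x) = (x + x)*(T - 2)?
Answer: 44/46067 ≈ 0.00095513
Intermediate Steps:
H(T, x) = 2*x*(-2 + T) (H(T, x) = (2*x)*(-2 + T) = 2*x*(-2 + T))
N(Z, b) = 1/(2*b)
1/(709 + (N(8, (-6 + 8) + H(5, -4)) - 13*(-26))) = 1/(709 + (1/(2*((-6 + 8) + 2*(-4)*(-2 + 5))) - 13*(-26))) = 1/(709 + (1/(2*(2 + 2*(-4)*3)) + 338)) = 1/(709 + (1/(2*(2 - 24)) + 338)) = 1/(709 + ((1/2)/(-22) + 338)) = 1/(709 + ((1/2)*(-1/22) + 338)) = 1/(709 + (-1/44 + 338)) = 1/(709 + 14871/44) = 1/(46067/44) = 44/46067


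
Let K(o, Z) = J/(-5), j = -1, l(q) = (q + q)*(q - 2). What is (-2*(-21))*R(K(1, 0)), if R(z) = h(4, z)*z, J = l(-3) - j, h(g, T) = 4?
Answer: -5208/5 ≈ -1041.6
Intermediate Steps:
l(q) = 2*q*(-2 + q) (l(q) = (2*q)*(-2 + q) = 2*q*(-2 + q))
J = 31 (J = 2*(-3)*(-2 - 3) - 1*(-1) = 2*(-3)*(-5) + 1 = 30 + 1 = 31)
K(o, Z) = -31/5 (K(o, Z) = 31/(-5) = 31*(-⅕) = -31/5)
R(z) = 4*z
(-2*(-21))*R(K(1, 0)) = (-2*(-21))*(4*(-31/5)) = 42*(-124/5) = -5208/5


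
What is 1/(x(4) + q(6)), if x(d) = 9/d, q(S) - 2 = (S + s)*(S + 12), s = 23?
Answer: 4/2105 ≈ 0.0019002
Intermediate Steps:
q(S) = 2 + (12 + S)*(23 + S) (q(S) = 2 + (S + 23)*(S + 12) = 2 + (23 + S)*(12 + S) = 2 + (12 + S)*(23 + S))
1/(x(4) + q(6)) = 1/(9/4 + (278 + 6² + 35*6)) = 1/(9*(¼) + (278 + 36 + 210)) = 1/(9/4 + 524) = 1/(2105/4) = 4/2105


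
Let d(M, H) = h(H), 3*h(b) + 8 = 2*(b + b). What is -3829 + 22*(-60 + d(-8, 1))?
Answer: -15535/3 ≈ -5178.3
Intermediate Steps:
h(b) = -8/3 + 4*b/3 (h(b) = -8/3 + (2*(b + b))/3 = -8/3 + (2*(2*b))/3 = -8/3 + (4*b)/3 = -8/3 + 4*b/3)
d(M, H) = -8/3 + 4*H/3
-3829 + 22*(-60 + d(-8, 1)) = -3829 + 22*(-60 + (-8/3 + (4/3)*1)) = -3829 + 22*(-60 + (-8/3 + 4/3)) = -3829 + 22*(-60 - 4/3) = -3829 + 22*(-184/3) = -3829 - 4048/3 = -15535/3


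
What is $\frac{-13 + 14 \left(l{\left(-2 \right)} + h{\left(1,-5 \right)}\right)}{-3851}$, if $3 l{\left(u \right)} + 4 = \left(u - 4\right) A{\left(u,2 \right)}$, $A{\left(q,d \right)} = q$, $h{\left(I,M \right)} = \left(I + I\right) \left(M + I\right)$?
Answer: $\frac{263}{11553} \approx 0.022765$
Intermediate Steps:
$h{\left(I,M \right)} = 2 I \left(I + M\right)$
$l{\left(u \right)} = - \frac{4}{3} + \frac{u \left(-4 + u\right)}{3}$ ($l{\left(u \right)} = - \frac{4}{3} + \frac{\left(u - 4\right) u}{3} = - \frac{4}{3} + \frac{\left(-4 + u\right) u}{3} = - \frac{4}{3} + \frac{u \left(-4 + u\right)}{3}$)
$\frac{-13 + 14 \left(l{\left(-2 \right)} + h{\left(1,-5 \right)}\right)}{-3851} = \frac{-13 + 14 \left(\left(- \frac{4}{3} - - \frac{8}{3} + \frac{\left(-2\right)^{2}}{3}\right) + 2 \cdot 1 \left(1 - 5\right)\right)}{-3851} = \left(-13 + 14 \left(\left(- \frac{4}{3} + \frac{8}{3} + \frac{1}{3} \cdot 4\right) + 2 \cdot 1 \left(-4\right)\right)\right) \left(- \frac{1}{3851}\right) = \left(-13 + 14 \left(\left(- \frac{4}{3} + \frac{8}{3} + \frac{4}{3}\right) - 8\right)\right) \left(- \frac{1}{3851}\right) = \left(-13 + 14 \left(\frac{8}{3} - 8\right)\right) \left(- \frac{1}{3851}\right) = \left(-13 + 14 \left(- \frac{16}{3}\right)\right) \left(- \frac{1}{3851}\right) = \left(-13 - \frac{224}{3}\right) \left(- \frac{1}{3851}\right) = \left(- \frac{263}{3}\right) \left(- \frac{1}{3851}\right) = \frac{263}{11553}$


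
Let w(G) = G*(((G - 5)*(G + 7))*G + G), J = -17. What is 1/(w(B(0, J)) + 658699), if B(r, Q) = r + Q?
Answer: 1/722568 ≈ 1.3840e-6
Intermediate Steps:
B(r, Q) = Q + r
w(G) = G*(G + G*(-5 + G)*(7 + G)) (w(G) = G*(((-5 + G)*(7 + G))*G + G) = G*(G*(-5 + G)*(7 + G) + G) = G*(G + G*(-5 + G)*(7 + G)))
1/(w(B(0, J)) + 658699) = 1/((-17 + 0)**2*(-34 + (-17 + 0)**2 + 2*(-17 + 0)) + 658699) = 1/((-17)**2*(-34 + (-17)**2 + 2*(-17)) + 658699) = 1/(289*(-34 + 289 - 34) + 658699) = 1/(289*221 + 658699) = 1/(63869 + 658699) = 1/722568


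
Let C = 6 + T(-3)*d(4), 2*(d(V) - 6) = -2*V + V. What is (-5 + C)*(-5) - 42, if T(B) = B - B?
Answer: -47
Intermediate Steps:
T(B) = 0
d(V) = 6 - V/2 (d(V) = 6 + (-2*V + V)/2 = 6 + (-V)/2 = 6 - V/2)
C = 6 (C = 6 + 0*(6 - ½*4) = 6 + 0*(6 - 2) = 6 + 0*4 = 6 + 0 = 6)
(-5 + C)*(-5) - 42 = (-5 + 6)*(-5) - 42 = 1*(-5) - 42 = -5 - 42 = -47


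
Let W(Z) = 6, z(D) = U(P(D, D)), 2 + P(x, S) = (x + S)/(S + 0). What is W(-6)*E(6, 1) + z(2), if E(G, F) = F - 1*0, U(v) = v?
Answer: 6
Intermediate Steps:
P(x, S) = -2 + (S + x)/S (P(x, S) = -2 + (x + S)/(S + 0) = -2 + (S + x)/S)
E(G, F) = F (E(G, F) = F + 0 = F)
z(D) = 0 (z(D) = (D - D)/D = 0/D = 0)
W(-6)*E(6, 1) + z(2) = 6*1 + 0 = 6 + 0 = 6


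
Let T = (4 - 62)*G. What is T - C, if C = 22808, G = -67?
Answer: -18922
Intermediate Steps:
T = 3886 (T = (4 - 62)*(-67) = -58*(-67) = 3886)
T - C = 3886 - 1*22808 = 3886 - 22808 = -18922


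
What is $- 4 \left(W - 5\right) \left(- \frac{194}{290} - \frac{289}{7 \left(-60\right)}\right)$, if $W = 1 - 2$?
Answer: $\frac{466}{1015} \approx 0.45911$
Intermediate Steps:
$W = -1$
$- 4 \left(W - 5\right) \left(- \frac{194}{290} - \frac{289}{7 \left(-60\right)}\right) = - 4 \left(-1 - 5\right) \left(- \frac{194}{290} - \frac{289}{7 \left(-60\right)}\right) = \left(-4\right) \left(-6\right) \left(\left(-194\right) \frac{1}{290} - \frac{289}{-420}\right) = 24 \left(- \frac{97}{145} - - \frac{289}{420}\right) = 24 \left(- \frac{97}{145} + \frac{289}{420}\right) = 24 \cdot \frac{233}{12180} = \frac{466}{1015}$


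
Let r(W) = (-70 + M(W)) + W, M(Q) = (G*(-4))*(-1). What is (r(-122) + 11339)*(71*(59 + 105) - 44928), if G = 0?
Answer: -371016748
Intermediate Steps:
M(Q) = 0 (M(Q) = (0*(-4))*(-1) = 0*(-1) = 0)
r(W) = -70 + W (r(W) = (-70 + 0) + W = -70 + W)
(r(-122) + 11339)*(71*(59 + 105) - 44928) = ((-70 - 122) + 11339)*(71*(59 + 105) - 44928) = (-192 + 11339)*(71*164 - 44928) = 11147*(11644 - 44928) = 11147*(-33284) = -371016748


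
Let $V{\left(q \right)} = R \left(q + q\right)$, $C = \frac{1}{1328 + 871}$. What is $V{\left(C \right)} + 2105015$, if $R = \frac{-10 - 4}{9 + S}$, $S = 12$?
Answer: $\frac{13886783951}{6597} \approx 2.105 \cdot 10^{6}$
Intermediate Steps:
$C = \frac{1}{2199} \approx 0.00045475$
$R = - \frac{2}{3}$ ($R = \frac{-10 - 4}{9 + 12} = - \frac{14}{21} = \left(-14\right) \frac{1}{21} = - \frac{2}{3} \approx -0.66667$)
$V{\left(q \right)} = - \frac{4 q}{3}$ ($V{\left(q \right)} = - \frac{2 \left(q + q\right)}{3} = - \frac{2 \cdot 2 q}{3} = - \frac{4 q}{3}$)
$V{\left(C \right)} + 2105015 = \left(- \frac{4}{3}\right) \frac{1}{2199} + 2105015 = - \frac{4}{6597} + 2105015 = \frac{13886783951}{6597}$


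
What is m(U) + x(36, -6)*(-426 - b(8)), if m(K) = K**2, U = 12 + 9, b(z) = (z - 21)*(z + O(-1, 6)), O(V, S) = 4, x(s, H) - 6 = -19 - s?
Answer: 13671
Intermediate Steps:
x(s, H) = -13 - s (x(s, H) = 6 + (-19 - s) = -13 - s)
b(z) = (-21 + z)*(4 + z) (b(z) = (z - 21)*(z + 4) = (-21 + z)*(4 + z))
U = 21
m(U) + x(36, -6)*(-426 - b(8)) = 21**2 + (-13 - 1*36)*(-426 - (-84 + 8**2 - 17*8)) = 441 + (-13 - 36)*(-426 - (-84 + 64 - 136)) = 441 - 49*(-426 - 1*(-156)) = 441 - 49*(-426 + 156) = 441 - 49*(-270) = 441 + 13230 = 13671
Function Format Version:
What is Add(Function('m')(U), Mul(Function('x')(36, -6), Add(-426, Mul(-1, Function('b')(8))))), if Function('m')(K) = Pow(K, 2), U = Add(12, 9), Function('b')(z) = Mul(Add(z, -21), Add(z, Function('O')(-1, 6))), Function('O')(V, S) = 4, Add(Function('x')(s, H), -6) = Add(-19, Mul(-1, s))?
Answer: 13671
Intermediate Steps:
Function('x')(s, H) = Add(-13, Mul(-1, s)) (Function('x')(s, H) = Add(6, Add(-19, Mul(-1, s))) = Add(-13, Mul(-1, s)))
Function('b')(z) = Mul(Add(-21, z), Add(4, z)) (Function('b')(z) = Mul(Add(z, -21), Add(z, 4)) = Mul(Add(-21, z), Add(4, z)))
U = 21
Add(Function('m')(U), Mul(Function('x')(36, -6), Add(-426, Mul(-1, Function('b')(8))))) = Add(Pow(21, 2), Mul(Add(-13, Mul(-1, 36)), Add(-426, Mul(-1, Add(-84, Pow(8, 2), Mul(-17, 8)))))) = Add(441, Mul(Add(-13, -36), Add(-426, Mul(-1, Add(-84, 64, -136))))) = Add(441, Mul(-49, Add(-426, Mul(-1, -156)))) = Add(441, Mul(-49, Add(-426, 156))) = Add(441, Mul(-49, -270)) = Add(441, 13230) = 13671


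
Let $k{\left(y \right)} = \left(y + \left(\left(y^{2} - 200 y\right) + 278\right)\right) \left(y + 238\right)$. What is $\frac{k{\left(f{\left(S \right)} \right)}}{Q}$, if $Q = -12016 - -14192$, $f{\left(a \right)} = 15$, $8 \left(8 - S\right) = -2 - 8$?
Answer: $- \frac{18469}{64} \approx -288.58$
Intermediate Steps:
$S = \frac{37}{4}$ ($S = 8 - \frac{-2 - 8}{8} = 8 - - \frac{5}{4} = 8 + \frac{5}{4} = \frac{37}{4} \approx 9.25$)
$k{\left(y \right)} = \left(238 + y\right) \left(278 + y^{2} - 199 y\right)$ ($k{\left(y \right)} = \left(y + \left(278 + y^{2} - 200 y\right)\right) \left(238 + y\right) = \left(278 + y^{2} - 199 y\right) \left(238 + y\right) = \left(238 + y\right) \left(278 + y^{2} - 199 y\right)$)
$Q = 2176$ ($Q = -12016 + 14192 = 2176$)
$\frac{k{\left(f{\left(S \right)} \right)}}{Q} = \frac{66164 + 15^{3} - 706260 + 39 \cdot 15^{2}}{2176} = \left(66164 + 3375 - 706260 + 39 \cdot 225\right) \frac{1}{2176} = \left(66164 + 3375 - 706260 + 8775\right) \frac{1}{2176} = \left(-627946\right) \frac{1}{2176} = - \frac{18469}{64}$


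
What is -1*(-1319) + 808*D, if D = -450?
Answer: -362281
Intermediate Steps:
-1*(-1319) + 808*D = -1*(-1319) + 808*(-450) = 1319 - 363600 = -362281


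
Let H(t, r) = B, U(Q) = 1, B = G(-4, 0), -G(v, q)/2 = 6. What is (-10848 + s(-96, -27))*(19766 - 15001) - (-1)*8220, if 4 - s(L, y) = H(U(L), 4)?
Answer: -51606260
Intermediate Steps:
G(v, q) = -12 (G(v, q) = -2*6 = -12)
B = -12
H(t, r) = -12
s(L, y) = 16 (s(L, y) = 4 - 1*(-12) = 4 + 12 = 16)
(-10848 + s(-96, -27))*(19766 - 15001) - (-1)*8220 = (-10848 + 16)*(19766 - 15001) - (-1)*8220 = -10832*4765 - 1*(-8220) = -51614480 + 8220 = -51606260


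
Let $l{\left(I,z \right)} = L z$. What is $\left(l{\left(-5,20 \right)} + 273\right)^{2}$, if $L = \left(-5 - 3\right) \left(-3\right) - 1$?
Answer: $537289$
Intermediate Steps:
$L = 23$ ($L = \left(-8\right) \left(-3\right) - 1 = 24 - 1 = 23$)
$l{\left(I,z \right)} = 23 z$
$\left(l{\left(-5,20 \right)} + 273\right)^{2} = \left(23 \cdot 20 + 273\right)^{2} = \left(460 + 273\right)^{2} = 733^{2} = 537289$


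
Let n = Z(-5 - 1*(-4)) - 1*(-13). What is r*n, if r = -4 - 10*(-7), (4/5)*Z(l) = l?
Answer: 1551/2 ≈ 775.50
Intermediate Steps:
Z(l) = 5*l/4
r = 66 (r = -4 + 70 = 66)
n = 47/4 (n = 5*(-5 - 1*(-4))/4 - 1*(-13) = 5*(-5 + 4)/4 + 13 = (5/4)*(-1) + 13 = -5/4 + 13 = 47/4 ≈ 11.750)
r*n = 66*(47/4) = 1551/2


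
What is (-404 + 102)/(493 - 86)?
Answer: -302/407 ≈ -0.74201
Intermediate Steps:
(-404 + 102)/(493 - 86) = -302/407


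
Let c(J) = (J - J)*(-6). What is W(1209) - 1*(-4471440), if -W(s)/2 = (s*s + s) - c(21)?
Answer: 1545660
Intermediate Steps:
c(J) = 0 (c(J) = 0*(-6) = 0)
W(s) = -2*s - 2*s² (W(s) = -2*((s*s + s) - 1*0) = -2*((s² + s) + 0) = -2*((s + s²) + 0) = -2*(s + s²) = -2*s - 2*s²)
W(1209) - 1*(-4471440) = 2*1209*(-1 - 1*1209) - 1*(-4471440) = 2*1209*(-1 - 1209) + 4471440 = 2*1209*(-1210) + 4471440 = -2925780 + 4471440 = 1545660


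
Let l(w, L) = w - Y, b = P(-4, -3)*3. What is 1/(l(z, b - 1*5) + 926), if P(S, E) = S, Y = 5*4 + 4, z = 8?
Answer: 1/910 ≈ 0.0010989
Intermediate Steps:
Y = 24 (Y = 20 + 4 = 24)
b = -12 (b = -4*3 = -12)
l(w, L) = -24 + w (l(w, L) = w - 1*24 = w - 24 = -24 + w)
1/(l(z, b - 1*5) + 926) = 1/((-24 + 8) + 926) = 1/(-16 + 926) = 1/910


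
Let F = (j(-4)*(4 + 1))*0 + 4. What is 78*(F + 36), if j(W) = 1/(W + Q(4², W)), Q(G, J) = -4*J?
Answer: 3120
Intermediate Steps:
j(W) = -1/(3*W) (j(W) = 1/(W - 4*W) = 1/(-3*W) = -1/(3*W))
F = 4 (F = ((-⅓/(-4))*(4 + 1))*0 + 4 = (-⅓*(-¼)*5)*0 + 4 = ((1/12)*5)*0 + 4 = (5/12)*0 + 4 = 0 + 4 = 4)
78*(F + 36) = 78*(4 + 36) = 78*40 = 3120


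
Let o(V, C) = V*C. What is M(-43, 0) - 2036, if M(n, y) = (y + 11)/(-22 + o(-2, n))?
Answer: -130293/64 ≈ -2035.8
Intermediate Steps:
o(V, C) = C*V
M(n, y) = (11 + y)/(-22 - 2*n) (M(n, y) = (y + 11)/(-22 + n*(-2)) = (11 + y)/(-22 - 2*n))
M(-43, 0) - 2036 = (11 + 0)/(2*(-11 - 1*(-43))) - 2036 = (½)*11/(-11 + 43) - 2036 = (½)*11/32 - 2036 = (½)*(1/32)*11 - 2036 = 11/64 - 2036 = -130293/64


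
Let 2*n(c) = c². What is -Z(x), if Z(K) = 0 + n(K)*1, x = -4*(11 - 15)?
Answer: -128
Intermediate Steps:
x = 16 (x = -4*(-4) = 16)
n(c) = c²/2
Z(K) = K²/2 (Z(K) = 0 + (K²/2)*1 = 0 + K²/2 = K²/2)
-Z(x) = -16²/2 = -256/2 = -1*128 = -128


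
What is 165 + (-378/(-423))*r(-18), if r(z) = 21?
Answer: 8637/47 ≈ 183.77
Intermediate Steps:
165 + (-378/(-423))*r(-18) = 165 - 378/(-423)*21 = 165 - 378*(-1/423)*21 = 165 + (42/47)*21 = 165 + 882/47 = 8637/47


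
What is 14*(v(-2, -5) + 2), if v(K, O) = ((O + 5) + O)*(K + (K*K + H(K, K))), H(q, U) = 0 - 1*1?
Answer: -42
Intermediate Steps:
H(q, U) = -1 (H(q, U) = 0 - 1 = -1)
v(K, O) = (5 + 2*O)*(-1 + K + K²) (v(K, O) = ((O + 5) + O)*(K + (K*K - 1)) = ((5 + O) + O)*(K + (K² - 1)) = (5 + 2*O)*(K + (-1 + K²)) = (5 + 2*O)*(-1 + K + K²))
14*(v(-2, -5) + 2) = 14*((-5 - 2*(-5) + 5*(-2) + 5*(-2)² + 2*(-2)*(-5) + 2*(-5)*(-2)²) + 2) = 14*((-5 + 10 - 10 + 5*4 + 20 + 2*(-5)*4) + 2) = 14*((-5 + 10 - 10 + 20 + 20 - 40) + 2) = 14*(-5 + 2) = 14*(-3) = -42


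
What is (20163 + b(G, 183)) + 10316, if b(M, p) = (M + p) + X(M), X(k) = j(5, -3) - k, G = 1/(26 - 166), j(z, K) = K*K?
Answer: 30671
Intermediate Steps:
j(z, K) = K**2
G = -1/140 (G = 1/(-140) = -1/140 ≈ -0.0071429)
X(k) = 9 - k (X(k) = (-3)**2 - k = 9 - k)
b(M, p) = 9 + p (b(M, p) = (M + p) + (9 - M) = 9 + p)
(20163 + b(G, 183)) + 10316 = (20163 + (9 + 183)) + 10316 = (20163 + 192) + 10316 = 20355 + 10316 = 30671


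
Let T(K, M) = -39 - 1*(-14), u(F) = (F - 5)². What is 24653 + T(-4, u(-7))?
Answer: 24628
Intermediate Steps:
u(F) = (-5 + F)²
T(K, M) = -25 (T(K, M) = -39 + 14 = -25)
24653 + T(-4, u(-7)) = 24653 - 25 = 24628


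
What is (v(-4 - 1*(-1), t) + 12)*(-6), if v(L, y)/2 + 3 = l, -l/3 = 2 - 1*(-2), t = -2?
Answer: 108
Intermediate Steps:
l = -12 (l = -3*(2 - 1*(-2)) = -3*(2 + 2) = -3*4 = -12)
v(L, y) = -30 (v(L, y) = -6 + 2*(-12) = -6 - 24 = -30)
(v(-4 - 1*(-1), t) + 12)*(-6) = (-30 + 12)*(-6) = -18*(-6) = 108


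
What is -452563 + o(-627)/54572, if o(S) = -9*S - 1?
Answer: -1764090171/3898 ≈ -4.5256e+5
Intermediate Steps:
o(S) = -1 - 9*S
-452563 + o(-627)/54572 = -452563 + (-1 - 9*(-627))/54572 = -452563 + (-1 + 5643)*(1/54572) = -452563 + 5642*(1/54572) = -452563 + 403/3898 = -1764090171/3898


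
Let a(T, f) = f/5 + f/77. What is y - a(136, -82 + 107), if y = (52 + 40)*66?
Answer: 467134/77 ≈ 6066.7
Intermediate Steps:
y = 6072 (y = 92*66 = 6072)
a(T, f) = 82*f/385 (a(T, f) = f*(⅕) + f*(1/77) = f/5 + f/77 = 82*f/385)
y - a(136, -82 + 107) = 6072 - 82*(-82 + 107)/385 = 6072 - 82*25/385 = 6072 - 1*410/77 = 6072 - 410/77 = 467134/77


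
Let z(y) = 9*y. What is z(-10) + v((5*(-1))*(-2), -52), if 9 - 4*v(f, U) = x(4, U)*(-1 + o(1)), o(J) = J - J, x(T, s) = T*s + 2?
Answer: -557/4 ≈ -139.25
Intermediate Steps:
x(T, s) = 2 + T*s
o(J) = 0
v(f, U) = 11/4 + U (v(f, U) = 9/4 - (2 + 4*U)*(-1 + 0)/4 = 9/4 - (2 + 4*U)*(-1)/4 = 9/4 - (-2 - 4*U)/4 = 9/4 + (½ + U) = 11/4 + U)
z(-10) + v((5*(-1))*(-2), -52) = 9*(-10) + (11/4 - 52) = -90 - 197/4 = -557/4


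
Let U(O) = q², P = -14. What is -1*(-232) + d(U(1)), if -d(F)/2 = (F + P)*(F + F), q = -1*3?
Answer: 412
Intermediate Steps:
q = -3
U(O) = 9 (U(O) = (-3)² = 9)
d(F) = -4*F*(-14 + F) (d(F) = -2*(F - 14)*(F + F) = -2*(-14 + F)*2*F = -4*F*(-14 + F))
-1*(-232) + d(U(1)) = -1*(-232) + 4*9*(14 - 1*9) = 232 + 4*9*(14 - 9) = 232 + 4*9*5 = 232 + 180 = 412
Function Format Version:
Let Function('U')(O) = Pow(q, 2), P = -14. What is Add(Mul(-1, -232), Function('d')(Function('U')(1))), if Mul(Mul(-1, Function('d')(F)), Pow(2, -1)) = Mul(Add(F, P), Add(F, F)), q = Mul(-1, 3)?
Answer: 412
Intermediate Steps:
q = -3
Function('U')(O) = 9 (Function('U')(O) = Pow(-3, 2) = 9)
Function('d')(F) = Mul(-4, F, Add(-14, F)) (Function('d')(F) = Mul(-2, Mul(Add(F, -14), Add(F, F))) = Mul(-2, Mul(Add(-14, F), Mul(2, F))) = Mul(-2, Mul(2, F, Add(-14, F))) = Mul(-4, F, Add(-14, F)))
Add(Mul(-1, -232), Function('d')(Function('U')(1))) = Add(Mul(-1, -232), Mul(4, 9, Add(14, Mul(-1, 9)))) = Add(232, Mul(4, 9, Add(14, -9))) = Add(232, Mul(4, 9, 5)) = Add(232, 180) = 412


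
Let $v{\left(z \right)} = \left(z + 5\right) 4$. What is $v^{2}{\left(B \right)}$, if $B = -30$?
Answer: $10000$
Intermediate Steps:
$v{\left(z \right)} = 20 + 4 z$ ($v{\left(z \right)} = \left(5 + z\right) 4 = 20 + 4 z$)
$v^{2}{\left(B \right)} = \left(20 + 4 \left(-30\right)\right)^{2} = \left(20 - 120\right)^{2} = \left(-100\right)^{2} = 10000$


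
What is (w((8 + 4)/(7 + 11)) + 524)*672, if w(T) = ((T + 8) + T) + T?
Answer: 358848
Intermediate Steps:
w(T) = 8 + 3*T (w(T) = ((8 + T) + T) + T = (8 + 2*T) + T = 8 + 3*T)
(w((8 + 4)/(7 + 11)) + 524)*672 = ((8 + 3*((8 + 4)/(7 + 11))) + 524)*672 = ((8 + 3*(12/18)) + 524)*672 = ((8 + 3*(12*(1/18))) + 524)*672 = ((8 + 3*(⅔)) + 524)*672 = ((8 + 2) + 524)*672 = (10 + 524)*672 = 534*672 = 358848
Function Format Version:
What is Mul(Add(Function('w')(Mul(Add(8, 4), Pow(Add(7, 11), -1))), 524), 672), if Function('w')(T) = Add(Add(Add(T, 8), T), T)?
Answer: 358848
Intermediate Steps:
Function('w')(T) = Add(8, Mul(3, T)) (Function('w')(T) = Add(Add(Add(8, T), T), T) = Add(Add(8, Mul(2, T)), T) = Add(8, Mul(3, T)))
Mul(Add(Function('w')(Mul(Add(8, 4), Pow(Add(7, 11), -1))), 524), 672) = Mul(Add(Add(8, Mul(3, Mul(Add(8, 4), Pow(Add(7, 11), -1)))), 524), 672) = Mul(Add(Add(8, Mul(3, Mul(12, Pow(18, -1)))), 524), 672) = Mul(Add(Add(8, Mul(3, Mul(12, Rational(1, 18)))), 524), 672) = Mul(Add(Add(8, Mul(3, Rational(2, 3))), 524), 672) = Mul(Add(Add(8, 2), 524), 672) = Mul(Add(10, 524), 672) = Mul(534, 672) = 358848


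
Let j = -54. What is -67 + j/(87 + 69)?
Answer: -1751/26 ≈ -67.346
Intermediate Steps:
-67 + j/(87 + 69) = -67 - 54/(87 + 69) = -67 - 54/156 = -67 - 54*1/156 = -67 - 9/26 = -1751/26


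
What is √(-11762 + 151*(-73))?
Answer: 7*I*√465 ≈ 150.95*I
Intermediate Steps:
√(-11762 + 151*(-73)) = √(-11762 - 11023) = √(-22785) = 7*I*√465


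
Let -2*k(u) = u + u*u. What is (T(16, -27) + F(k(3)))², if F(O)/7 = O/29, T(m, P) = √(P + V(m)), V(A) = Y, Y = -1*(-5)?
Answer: (42 - 29*I*√22)²/841 ≈ -19.902 - 13.586*I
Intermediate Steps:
Y = 5
V(A) = 5
k(u) = -u/2 - u²/2 (k(u) = -(u + u*u)/2 = -(u + u²)/2 = -u/2 - u²/2)
T(m, P) = √(5 + P) (T(m, P) = √(P + 5) = √(5 + P))
F(O) = 7*O/29 (F(O) = 7*(O/29) = 7*O/29)
(T(16, -27) + F(k(3)))² = (√(5 - 27) + 7*(-½*3*(1 + 3))/29)² = (√(-22) + 7*(-½*3*4)/29)² = (I*√22 + (7/29)*(-6))² = (I*√22 - 42/29)² = (-42/29 + I*√22)²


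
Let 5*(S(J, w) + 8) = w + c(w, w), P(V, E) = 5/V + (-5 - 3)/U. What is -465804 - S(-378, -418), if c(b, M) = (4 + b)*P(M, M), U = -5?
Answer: -2432660257/5225 ≈ -4.6558e+5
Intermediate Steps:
P(V, E) = 8/5 + 5/V (P(V, E) = 5/V + (-5 - 3)/(-5) = 5/V - 8*(-⅕) = 5/V + 8/5 = 8/5 + 5/V)
c(b, M) = (4 + b)*(8/5 + 5/M)
S(J, w) = -8 + w/5 + (4 + w)*(25 + 8*w)/(25*w) (S(J, w) = -8 + (w + (4 + w)*(25 + 8*w)/(5*w))/5 = -8 + (w/5 + (4 + w)*(25 + 8*w)/(25*w)) = -8 + w/5 + (4 + w)*(25 + 8*w)/(25*w))
-465804 - S(-378, -418) = -465804 - (-143/25 + 4/(-418) + (13/25)*(-418)) = -465804 - (-143/25 + 4*(-1/418) - 5434/25) = -465804 - (-143/25 - 2/209 - 5434/25) = -465804 - 1*(-1165643/5225) = -465804 + 1165643/5225 = -2432660257/5225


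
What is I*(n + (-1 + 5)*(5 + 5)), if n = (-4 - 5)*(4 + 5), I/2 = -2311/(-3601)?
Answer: -189502/3601 ≈ -52.625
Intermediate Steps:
I = 4622/3601 (I = 2*(-2311/(-3601)) = 2*(-2311*(-1/3601)) = 2*(2311/3601) = 4622/3601 ≈ 1.2835)
n = -81 (n = -9*9 = -81)
I*(n + (-1 + 5)*(5 + 5)) = 4622*(-81 + (-1 + 5)*(5 + 5))/3601 = 4622*(-81 + 4*10)/3601 = 4622*(-81 + 40)/3601 = (4622/3601)*(-41) = -189502/3601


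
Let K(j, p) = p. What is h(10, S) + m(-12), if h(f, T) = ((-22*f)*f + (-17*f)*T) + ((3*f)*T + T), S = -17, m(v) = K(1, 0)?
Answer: 163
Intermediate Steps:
m(v) = 0
h(f, T) = T - 22*f² - 14*T*f (h(f, T) = (-22*f² - 17*T*f) + (3*T*f + T) = (-22*f² - 17*T*f) + (T + 3*T*f) = T - 22*f² - 14*T*f)
h(10, S) + m(-12) = (-17 - 22*10² - 14*(-17)*10) + 0 = (-17 - 22*100 + 2380) + 0 = (-17 - 2200 + 2380) + 0 = 163 + 0 = 163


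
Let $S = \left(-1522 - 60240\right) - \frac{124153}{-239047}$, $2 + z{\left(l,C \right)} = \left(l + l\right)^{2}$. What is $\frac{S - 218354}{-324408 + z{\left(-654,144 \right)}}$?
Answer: $- \frac{66960765299}{331427669338} \approx -0.20204$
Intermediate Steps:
$z{\left(l,C \right)} = -2 + 4 l^{2}$ ($z{\left(l,C \right)} = -2 + \left(l + l\right)^{2} = -2 + \left(2 l\right)^{2} = -2 + 4 l^{2}$)
$S = - \frac{14763896661}{239047}$ ($S = \left(-1522 - 60240\right) - 124153 \left(- \frac{1}{239047}\right) = -61762 - - \frac{124153}{239047} = -61762 + \frac{124153}{239047} = - \frac{14763896661}{239047} \approx -61762.0$)
$\frac{S - 218354}{-324408 + z{\left(-654,144 \right)}} = \frac{- \frac{14763896661}{239047} - 218354}{-324408 - \left(2 - 4 \left(-654\right)^{2}\right)} = - \frac{66960765299}{239047 \left(-324408 + \left(-2 + 4 \cdot 427716\right)\right)} = - \frac{66960765299}{239047 \left(-324408 + \left(-2 + 1710864\right)\right)} = - \frac{66960765299}{239047 \left(-324408 + 1710862\right)} = - \frac{66960765299}{239047 \cdot 1386454} = \left(- \frac{66960765299}{239047}\right) \frac{1}{1386454} = - \frac{66960765299}{331427669338}$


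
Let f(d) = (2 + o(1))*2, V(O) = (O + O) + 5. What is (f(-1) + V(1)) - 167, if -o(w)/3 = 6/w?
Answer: -192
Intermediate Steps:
V(O) = 5 + 2*O (V(O) = 2*O + 5 = 5 + 2*O)
o(w) = -18/w
f(d) = -32 (f(d) = (2 - 18/1)*2 = (2 - 18*1)*2 = (2 - 18)*2 = -16*2 = -32)
(f(-1) + V(1)) - 167 = (-32 + (5 + 2*1)) - 167 = (-32 + (5 + 2)) - 167 = (-32 + 7) - 167 = -25 - 167 = -192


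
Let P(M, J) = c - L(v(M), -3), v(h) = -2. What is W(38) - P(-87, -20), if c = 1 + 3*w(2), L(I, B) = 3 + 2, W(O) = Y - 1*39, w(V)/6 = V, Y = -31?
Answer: -102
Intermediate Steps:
w(V) = 6*V
W(O) = -70 (W(O) = -31 - 1*39 = -31 - 39 = -70)
L(I, B) = 5
c = 37 (c = 1 + 3*(6*2) = 1 + 3*12 = 1 + 36 = 37)
P(M, J) = 32 (P(M, J) = 37 - 1*5 = 37 - 5 = 32)
W(38) - P(-87, -20) = -70 - 1*32 = -70 - 32 = -102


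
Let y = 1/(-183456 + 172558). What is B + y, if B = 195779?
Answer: 2133599541/10898 ≈ 1.9578e+5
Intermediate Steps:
y = -1/10898 (y = 1/(-10898) = -1/10898 ≈ -9.1760e-5)
B + y = 195779 - 1/10898 = 2133599541/10898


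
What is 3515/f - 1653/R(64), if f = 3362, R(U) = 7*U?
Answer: -1991333/753088 ≈ -2.6442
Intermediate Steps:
3515/f - 1653/R(64) = 3515/3362 - 1653/(7*64) = 3515*(1/3362) - 1653/448 = 3515/3362 - 1653*1/448 = 3515/3362 - 1653/448 = -1991333/753088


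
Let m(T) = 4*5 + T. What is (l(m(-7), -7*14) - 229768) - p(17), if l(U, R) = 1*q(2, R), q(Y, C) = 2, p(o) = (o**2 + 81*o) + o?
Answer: -231449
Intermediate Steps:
m(T) = 20 + T
p(o) = o**2 + 82*o
l(U, R) = 2 (l(U, R) = 1*2 = 2)
(l(m(-7), -7*14) - 229768) - p(17) = (2 - 229768) - 17*(82 + 17) = -229766 - 17*99 = -229766 - 1*1683 = -229766 - 1683 = -231449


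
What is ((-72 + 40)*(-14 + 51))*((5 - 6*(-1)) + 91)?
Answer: -120768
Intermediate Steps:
((-72 + 40)*(-14 + 51))*((5 - 6*(-1)) + 91) = (-32*37)*((5 + 6) + 91) = -1184*(11 + 91) = -1184*102 = -120768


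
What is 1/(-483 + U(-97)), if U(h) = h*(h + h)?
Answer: 1/18335 ≈ 5.4541e-5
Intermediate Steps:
U(h) = 2*h**2 (U(h) = h*(2*h) = 2*h**2)
1/(-483 + U(-97)) = 1/(-483 + 2*(-97)**2) = 1/(-483 + 2*9409) = 1/(-483 + 18818) = 1/18335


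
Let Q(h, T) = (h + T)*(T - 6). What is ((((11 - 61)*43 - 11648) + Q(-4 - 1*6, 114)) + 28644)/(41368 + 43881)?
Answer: 26078/85249 ≈ 0.30590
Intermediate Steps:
Q(h, T) = (-6 + T)*(T + h) (Q(h, T) = (T + h)*(-6 + T) = (-6 + T)*(T + h))
((((11 - 61)*43 - 11648) + Q(-4 - 1*6, 114)) + 28644)/(41368 + 43881) = ((((11 - 61)*43 - 11648) + (114² - 6*114 - 6*(-4 - 1*6) + 114*(-4 - 1*6))) + 28644)/(41368 + 43881) = (((-50*43 - 11648) + (12996 - 684 - 6*(-4 - 6) + 114*(-4 - 6))) + 28644)/85249 = (((-2150 - 11648) + (12996 - 684 - 6*(-10) + 114*(-10))) + 28644)*(1/85249) = ((-13798 + (12996 - 684 + 60 - 1140)) + 28644)*(1/85249) = ((-13798 + 11232) + 28644)*(1/85249) = (-2566 + 28644)*(1/85249) = 26078*(1/85249) = 26078/85249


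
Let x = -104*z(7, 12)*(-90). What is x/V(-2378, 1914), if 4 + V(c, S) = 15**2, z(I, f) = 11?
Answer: 7920/17 ≈ 465.88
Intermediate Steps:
x = 102960 (x = -104*11*(-90) = -1144*(-90) = 102960)
V(c, S) = 221 (V(c, S) = -4 + 15**2 = -4 + 225 = 221)
x/V(-2378, 1914) = 102960/221 = 102960*(1/221) = 7920/17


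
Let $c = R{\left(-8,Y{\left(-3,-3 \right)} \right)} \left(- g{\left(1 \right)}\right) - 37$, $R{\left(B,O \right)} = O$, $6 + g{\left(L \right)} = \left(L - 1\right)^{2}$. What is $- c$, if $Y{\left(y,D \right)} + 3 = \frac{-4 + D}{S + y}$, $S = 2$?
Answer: $13$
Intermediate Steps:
$g{\left(L \right)} = -6 + \left(-1 + L\right)^{2}$ ($g{\left(L \right)} = -6 + \left(L - 1\right)^{2} = -6 + \left(-1 + L\right)^{2}$)
$Y{\left(y,D \right)} = -3 + \frac{-4 + D}{2 + y}$
$c = -13$ ($c = \frac{-10 - 3 - -9}{2 - 3} \left(- (-6 + \left(-1 + 1\right)^{2})\right) - 37 = \frac{-10 - 3 + 9}{-1} \left(- (-6 + 0^{2})\right) - 37 = \left(-1\right) \left(-4\right) \left(- (-6 + 0)\right) - 37 = 4 \left(\left(-1\right) \left(-6\right)\right) - 37 = 4 \cdot 6 - 37 = 24 - 37 = -13$)
$- c = \left(-1\right) \left(-13\right) = 13$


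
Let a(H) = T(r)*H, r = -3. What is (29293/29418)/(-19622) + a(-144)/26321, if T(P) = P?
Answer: 248596657219/15193533934716 ≈ 0.016362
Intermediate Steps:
a(H) = -3*H
(29293/29418)/(-19622) + a(-144)/26321 = (29293/29418)/(-19622) - 3*(-144)/26321 = (29293*(1/29418))*(-1/19622) + 432*(1/26321) = (29293/29418)*(-1/19622) + 432/26321 = -29293/577239996 + 432/26321 = 248596657219/15193533934716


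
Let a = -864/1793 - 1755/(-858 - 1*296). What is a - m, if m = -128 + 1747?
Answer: -3347758859/2069122 ≈ -1618.0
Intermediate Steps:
m = 1619
a = 2149659/2069122 (a = -864*1/1793 - 1755/(-858 - 296) = -864/1793 - 1755/(-1154) = -864/1793 - 1755*(-1/1154) = -864/1793 + 1755/1154 = 2149659/2069122 ≈ 1.0389)
a - m = 2149659/2069122 - 1*1619 = 2149659/2069122 - 1619 = -3347758859/2069122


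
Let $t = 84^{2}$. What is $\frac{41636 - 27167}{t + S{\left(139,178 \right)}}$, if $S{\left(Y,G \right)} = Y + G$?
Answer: $\frac{14469}{7373} \approx 1.9624$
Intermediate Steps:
$S{\left(Y,G \right)} = G + Y$
$t = 7056$
$\frac{41636 - 27167}{t + S{\left(139,178 \right)}} = \frac{41636 - 27167}{7056 + \left(178 + 139\right)} = \frac{14469}{7056 + 317} = \frac{14469}{7373}$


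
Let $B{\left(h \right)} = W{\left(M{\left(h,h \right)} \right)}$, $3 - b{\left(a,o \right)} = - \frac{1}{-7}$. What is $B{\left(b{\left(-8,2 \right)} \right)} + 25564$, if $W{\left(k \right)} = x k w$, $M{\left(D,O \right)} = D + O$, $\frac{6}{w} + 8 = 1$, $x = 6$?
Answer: $\frac{1251196}{49} \approx 25535.0$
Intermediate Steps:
$w = - \frac{6}{7}$ ($w = \frac{6}{-8 + 1} = \frac{6}{-7} = 6 \left(- \frac{1}{7}\right) = - \frac{6}{7} \approx -0.85714$)
$b{\left(a,o \right)} = \frac{20}{7}$ ($b{\left(a,o \right)} = 3 - - \frac{1}{-7} = 3 - \left(-1\right) \left(- \frac{1}{7}\right) = 3 - \frac{1}{7} = \frac{20}{7}$)
$W{\left(k \right)} = - \frac{36 k}{7}$ ($W{\left(k \right)} = 6 k \left(- \frac{6}{7}\right) = - \frac{36 k}{7}$)
$B{\left(h \right)} = - \frac{72 h}{7}$ ($B{\left(h \right)} = - \frac{36 \left(h + h\right)}{7} = - \frac{36 \cdot 2 h}{7} = - \frac{72 h}{7}$)
$B{\left(b{\left(-8,2 \right)} \right)} + 25564 = \left(- \frac{72}{7}\right) \frac{20}{7} + 25564 = - \frac{1440}{49} + 25564 = \frac{1251196}{49}$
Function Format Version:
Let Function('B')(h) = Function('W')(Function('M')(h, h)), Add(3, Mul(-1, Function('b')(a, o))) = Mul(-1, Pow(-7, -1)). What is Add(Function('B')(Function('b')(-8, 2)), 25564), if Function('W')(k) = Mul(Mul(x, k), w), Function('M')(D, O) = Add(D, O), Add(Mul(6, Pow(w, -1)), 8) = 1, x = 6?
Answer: Rational(1251196, 49) ≈ 25535.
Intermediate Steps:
w = Rational(-6, 7) (w = Mul(6, Pow(Add(-8, 1), -1)) = Mul(6, Pow(-7, -1)) = Mul(6, Rational(-1, 7)) = Rational(-6, 7) ≈ -0.85714)
Function('b')(a, o) = Rational(20, 7) (Function('b')(a, o) = Add(3, Mul(-1, Mul(-1, Pow(-7, -1)))) = Add(3, Mul(-1, Mul(-1, Rational(-1, 7)))) = Add(3, Mul(-1, Rational(1, 7))) = Add(3, Rational(-1, 7)) = Rational(20, 7))
Function('W')(k) = Mul(Rational(-36, 7), k) (Function('W')(k) = Mul(Mul(6, k), Rational(-6, 7)) = Mul(Rational(-36, 7), k))
Function('B')(h) = Mul(Rational(-72, 7), h) (Function('B')(h) = Mul(Rational(-36, 7), Add(h, h)) = Mul(Rational(-36, 7), Mul(2, h)) = Mul(Rational(-72, 7), h))
Add(Function('B')(Function('b')(-8, 2)), 25564) = Add(Mul(Rational(-72, 7), Rational(20, 7)), 25564) = Add(Rational(-1440, 49), 25564) = Rational(1251196, 49)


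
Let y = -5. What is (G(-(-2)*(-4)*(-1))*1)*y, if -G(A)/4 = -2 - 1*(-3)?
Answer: 20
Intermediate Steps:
G(A) = -4 (G(A) = -4*(-2 - 1*(-3)) = -4*(-2 + 3) = -4*1 = -4)
(G(-(-2)*(-4)*(-1))*1)*y = -4*1*(-5) = -4*(-5) = 20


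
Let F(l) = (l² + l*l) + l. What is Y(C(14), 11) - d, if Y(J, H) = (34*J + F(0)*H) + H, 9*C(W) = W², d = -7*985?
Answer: 68818/9 ≈ 7646.4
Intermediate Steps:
d = -6895
F(l) = l + 2*l² (F(l) = (l² + l²) + l = 2*l² + l = l + 2*l²)
C(W) = W²/9
Y(J, H) = H + 34*J (Y(J, H) = (34*J + (0*(1 + 2*0))*H) + H = (34*J + (0*(1 + 0))*H) + H = (34*J + (0*1)*H) + H = (34*J + 0*H) + H = (34*J + 0) + H = 34*J + H = H + 34*J)
Y(C(14), 11) - d = (11 + 34*((⅑)*14²)) - 1*(-6895) = (11 + 34*((⅑)*196)) + 6895 = (11 + 34*(196/9)) + 6895 = (11 + 6664/9) + 6895 = 6763/9 + 6895 = 68818/9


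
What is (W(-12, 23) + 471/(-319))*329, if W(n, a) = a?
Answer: 2258914/319 ≈ 7081.2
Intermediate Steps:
(W(-12, 23) + 471/(-319))*329 = (23 + 471/(-319))*329 = (23 + 471*(-1/319))*329 = (23 - 471/319)*329 = (6866/319)*329 = 2258914/319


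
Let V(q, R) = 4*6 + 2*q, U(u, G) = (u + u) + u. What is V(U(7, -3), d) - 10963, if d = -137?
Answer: -10897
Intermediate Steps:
U(u, G) = 3*u (U(u, G) = 2*u + u = 3*u)
V(q, R) = 24 + 2*q
V(U(7, -3), d) - 10963 = (24 + 2*(3*7)) - 10963 = (24 + 2*21) - 10963 = (24 + 42) - 10963 = 66 - 10963 = -10897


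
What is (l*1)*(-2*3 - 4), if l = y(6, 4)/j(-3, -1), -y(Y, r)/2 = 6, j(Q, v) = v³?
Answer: -120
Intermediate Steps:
y(Y, r) = -12 (y(Y, r) = -2*6 = -12)
l = 12 (l = -12/((-1)³) = -12/(-1) = -12*(-1) = 12)
(l*1)*(-2*3 - 4) = (12*1)*(-2*3 - 4) = 12*(-6 - 4) = 12*(-10) = -120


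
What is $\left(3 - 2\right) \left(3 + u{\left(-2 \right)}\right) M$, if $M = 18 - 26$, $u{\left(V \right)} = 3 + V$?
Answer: $-32$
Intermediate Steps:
$M = -8$
$\left(3 - 2\right) \left(3 + u{\left(-2 \right)}\right) M = \left(3 - 2\right) \left(3 + \left(3 - 2\right)\right) \left(-8\right) = 1 \left(3 + 1\right) \left(-8\right) = 1 \cdot 4 \left(-8\right) = 4 \left(-8\right) = -32$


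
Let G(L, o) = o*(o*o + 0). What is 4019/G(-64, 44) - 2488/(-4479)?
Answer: 229938893/381539136 ≈ 0.60266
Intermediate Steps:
G(L, o) = o³ (G(L, o) = o*(o² + 0) = o*o² = o³)
4019/G(-64, 44) - 2488/(-4479) = 4019/(44³) - 2488/(-4479) = 4019/85184 - 2488*(-1/4479) = 4019*(1/85184) + 2488/4479 = 4019/85184 + 2488/4479 = 229938893/381539136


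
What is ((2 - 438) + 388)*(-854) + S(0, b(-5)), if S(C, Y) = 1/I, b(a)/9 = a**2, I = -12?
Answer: 491903/12 ≈ 40992.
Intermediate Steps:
b(a) = 9*a**2
S(C, Y) = -1/12 (S(C, Y) = 1/(-12) = -1/12)
((2 - 438) + 388)*(-854) + S(0, b(-5)) = ((2 - 438) + 388)*(-854) - 1/12 = (-436 + 388)*(-854) - 1/12 = -48*(-854) - 1/12 = 40992 - 1/12 = 491903/12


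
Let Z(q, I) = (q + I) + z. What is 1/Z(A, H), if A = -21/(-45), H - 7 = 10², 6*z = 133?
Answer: 30/3889 ≈ 0.0077141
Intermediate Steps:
z = 133/6 (z = (⅙)*133 = 133/6 ≈ 22.167)
H = 107 (H = 7 + 10² = 7 + 100 = 107)
A = 7/15 (A = -21*(-1/45) = 7/15 ≈ 0.46667)
Z(q, I) = 133/6 + I + q (Z(q, I) = (q + I) + 133/6 = (I + q) + 133/6 = 133/6 + I + q)
1/Z(A, H) = 1/(133/6 + 107 + 7/15) = 1/(3889/30) = 30/3889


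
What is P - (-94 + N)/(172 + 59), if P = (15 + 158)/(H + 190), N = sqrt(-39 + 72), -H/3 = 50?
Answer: 43723/9240 - sqrt(33)/231 ≈ 4.7071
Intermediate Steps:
H = -150 (H = -3*50 = -150)
N = sqrt(33) ≈ 5.7446
P = 173/40 (P = (15 + 158)/(-150 + 190) = 173/40 ≈ 4.3250)
P - (-94 + N)/(172 + 59) = 173/40 - (-94 + sqrt(33))/(172 + 59) = 173/40 - (-94 + sqrt(33))/231 = 173/40 - (-94/231 + sqrt(33)/231) = 173/40 + (94/231 - sqrt(33)/231) = 43723/9240 - sqrt(33)/231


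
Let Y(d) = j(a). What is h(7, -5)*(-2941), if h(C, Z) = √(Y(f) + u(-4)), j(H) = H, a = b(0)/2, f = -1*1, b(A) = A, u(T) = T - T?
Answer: 0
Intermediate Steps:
u(T) = 0
f = -1
a = 0 (a = 0/2 = 0*(½) = 0)
Y(d) = 0
h(C, Z) = 0 (h(C, Z) = √(0 + 0) = √0 = 0)
h(7, -5)*(-2941) = 0*(-2941) = 0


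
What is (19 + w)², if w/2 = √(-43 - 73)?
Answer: -103 + 152*I*√29 ≈ -103.0 + 818.54*I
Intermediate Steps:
w = 4*I*√29 (w = 2*√(-43 - 73) = 2*√(-116) = 2*(2*I*√29) = 4*I*√29 ≈ 21.541*I)
(19 + w)² = (19 + 4*I*√29)²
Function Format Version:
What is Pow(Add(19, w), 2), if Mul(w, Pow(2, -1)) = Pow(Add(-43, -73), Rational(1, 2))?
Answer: Add(-103, Mul(152, I, Pow(29, Rational(1, 2)))) ≈ Add(-103.00, Mul(818.54, I))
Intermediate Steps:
w = Mul(4, I, Pow(29, Rational(1, 2))) (w = Mul(2, Pow(Add(-43, -73), Rational(1, 2))) = Mul(2, Pow(-116, Rational(1, 2))) = Mul(2, Mul(2, I, Pow(29, Rational(1, 2)))) = Mul(4, I, Pow(29, Rational(1, 2))) ≈ Mul(21.541, I))
Pow(Add(19, w), 2) = Pow(Add(19, Mul(4, I, Pow(29, Rational(1, 2)))), 2)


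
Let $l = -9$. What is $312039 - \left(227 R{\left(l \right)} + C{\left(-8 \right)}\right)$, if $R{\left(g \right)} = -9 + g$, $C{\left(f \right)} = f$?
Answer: $316133$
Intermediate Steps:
$312039 - \left(227 R{\left(l \right)} + C{\left(-8 \right)}\right) = 312039 - \left(227 \left(-9 - 9\right) - 8\right) = 312039 - \left(227 \left(-18\right) - 8\right) = 312039 - \left(-4086 - 8\right) = 312039 - -4094 = 312039 + 4094 = 316133$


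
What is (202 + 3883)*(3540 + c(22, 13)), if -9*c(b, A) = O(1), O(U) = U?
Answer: 130144015/9 ≈ 1.4460e+7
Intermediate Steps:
c(b, A) = -1/9 (c(b, A) = -1/9*1 = -1/9)
(202 + 3883)*(3540 + c(22, 13)) = (202 + 3883)*(3540 - 1/9) = 4085*(31859/9) = 130144015/9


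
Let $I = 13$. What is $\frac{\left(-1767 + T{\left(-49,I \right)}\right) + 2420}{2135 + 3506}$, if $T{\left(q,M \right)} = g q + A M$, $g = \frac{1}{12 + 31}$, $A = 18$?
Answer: $\frac{38092}{242563} \approx 0.15704$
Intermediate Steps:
$g = \frac{1}{43} \approx 0.023256$
$T{\left(q,M \right)} = 18 M + \frac{q}{43}$ ($T{\left(q,M \right)} = \frac{q}{43} + 18 M = 18 M + \frac{q}{43}$)
$\frac{\left(-1767 + T{\left(-49,I \right)}\right) + 2420}{2135 + 3506} = \frac{\left(-1767 + \left(18 \cdot 13 + \frac{1}{43} \left(-49\right)\right)\right) + 2420}{2135 + 3506} = \frac{\left(-1767 + \left(234 - \frac{49}{43}\right)\right) + 2420}{5641} = \left(\left(-1767 + \frac{10013}{43}\right) + 2420\right) \frac{1}{5641} = \left(- \frac{65968}{43} + 2420\right) \frac{1}{5641} = \frac{38092}{43} \cdot \frac{1}{5641} = \frac{38092}{242563}$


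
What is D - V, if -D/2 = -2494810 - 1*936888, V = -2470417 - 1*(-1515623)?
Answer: 7818190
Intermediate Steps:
V = -954794 (V = -2470417 + 1515623 = -954794)
D = 6863396 (D = -2*(-2494810 - 1*936888) = -2*(-2494810 - 936888) = -2*(-3431698) = 6863396)
D - V = 6863396 - 1*(-954794) = 6863396 + 954794 = 7818190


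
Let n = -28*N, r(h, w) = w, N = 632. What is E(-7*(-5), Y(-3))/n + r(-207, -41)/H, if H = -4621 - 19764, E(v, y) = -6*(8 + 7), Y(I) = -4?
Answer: 1460093/215758480 ≈ 0.0067673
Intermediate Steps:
E(v, y) = -90 (E(v, y) = -6*15 = -90)
H = -24385
n = -17696 (n = -28*632 = -17696)
E(-7*(-5), Y(-3))/n + r(-207, -41)/H = -90/(-17696) - 41/(-24385) = -90*(-1/17696) - 41*(-1/24385) = 45/8848 + 41/24385 = 1460093/215758480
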